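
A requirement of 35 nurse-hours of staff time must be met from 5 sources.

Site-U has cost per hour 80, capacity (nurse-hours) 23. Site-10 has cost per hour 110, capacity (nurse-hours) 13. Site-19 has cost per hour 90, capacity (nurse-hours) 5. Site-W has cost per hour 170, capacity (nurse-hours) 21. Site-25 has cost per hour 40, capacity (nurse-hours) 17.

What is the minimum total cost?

2120

Use sources in increasing cost order.
Site-25 at 40: take all 17 nurse-hours ; 18 still needed.
Take 18 from Site-U at 80 to finish.
Site-19, Site-10, Site-W: unused.
Cost = 17×40 + 18×80 = 2120.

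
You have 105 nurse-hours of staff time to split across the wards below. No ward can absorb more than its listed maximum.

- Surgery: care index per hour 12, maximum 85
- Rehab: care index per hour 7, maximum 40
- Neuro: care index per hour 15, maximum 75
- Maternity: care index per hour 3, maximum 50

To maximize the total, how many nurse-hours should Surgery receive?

Rank by care index per hour: Neuro 15 > Surgery 12 > Rehab 7 > Maternity 3.
Neuro: +75 to 75 (cap) → 30 left.
Surgery has room for 85 but only 30 remain, so it gets 30.

30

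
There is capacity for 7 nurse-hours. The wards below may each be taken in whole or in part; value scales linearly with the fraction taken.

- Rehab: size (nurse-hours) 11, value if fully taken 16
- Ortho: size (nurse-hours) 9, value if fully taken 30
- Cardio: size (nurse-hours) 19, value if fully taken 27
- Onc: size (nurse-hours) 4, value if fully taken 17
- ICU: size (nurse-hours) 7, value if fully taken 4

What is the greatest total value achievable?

27

Best value per unit of size first: Onc 17/4≈4.25, Ortho 30/9≈3.33, Rehab 16/11≈1.45, Cardio 27/19≈1.42, ICU 4/7≈0.571.
Onc: take in full, 4 nurse-hours for value 17 — 3 left.
3 nurse-hours left: a 3/9 share of Ortho gives 30×3/9 = 10.
Total value = 27.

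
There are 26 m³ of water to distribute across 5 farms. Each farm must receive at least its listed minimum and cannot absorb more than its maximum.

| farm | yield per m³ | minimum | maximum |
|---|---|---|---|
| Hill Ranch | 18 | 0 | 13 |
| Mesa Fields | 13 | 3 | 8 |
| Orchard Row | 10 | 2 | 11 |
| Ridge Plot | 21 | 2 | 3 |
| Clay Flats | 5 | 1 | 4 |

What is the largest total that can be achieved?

Meeting every minimum uses 0+3+2+2+1 = 8 m³, leaving 18.
Highest yield per m³ first: Ridge Plot 21 > Hill Ranch 18 > Mesa Fields 13 > Orchard Row 10 > Clay Flats 5.
Ridge Plot takes 1 more to reach its cap of 3 — 17 left.
Hill Ranch takes 13 more to reach its cap of 13 — 4 left.
Mesa Fields has room for 5 more but only 4 remain, so it gets 7.
Total = 18×13 + 13×7 + 10×2 + 21×3 + 5×1 = 413.

413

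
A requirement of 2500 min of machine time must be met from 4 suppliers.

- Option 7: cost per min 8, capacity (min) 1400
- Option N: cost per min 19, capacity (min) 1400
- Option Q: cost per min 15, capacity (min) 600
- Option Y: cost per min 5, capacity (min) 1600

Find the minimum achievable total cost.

Cheapest first:
Take 1600 from Option Y at 5 — need 900 more.
Option 7 (8): take the remaining 900 — done.
Option Q, Option N: unused.
Cost = 1600×5 + 900×8 = 15200.

15200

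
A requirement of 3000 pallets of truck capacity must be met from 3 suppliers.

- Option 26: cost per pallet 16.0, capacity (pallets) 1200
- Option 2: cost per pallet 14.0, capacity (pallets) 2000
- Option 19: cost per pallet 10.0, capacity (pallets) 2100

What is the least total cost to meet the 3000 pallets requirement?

33600

Fill from the cheapest supplier first.
Option 19 at 10.0: take all 2100 pallets ; 900 still needed.
Option 2 at 14.0: take 900 of its 2000 ; requirement met.
Option 26: unused.
Cost = 2100×10.0 + 900×14.0 = 33600.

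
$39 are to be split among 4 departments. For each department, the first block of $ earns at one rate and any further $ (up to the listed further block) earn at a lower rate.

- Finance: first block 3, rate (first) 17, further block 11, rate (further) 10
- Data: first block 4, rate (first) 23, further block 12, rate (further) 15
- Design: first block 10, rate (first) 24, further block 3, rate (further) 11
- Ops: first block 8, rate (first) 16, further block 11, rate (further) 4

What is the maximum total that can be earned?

713

Rank every tier by rate: Design/tier1 24 > Data/tier1 23 > Finance/tier1 17 > Ops/tier1 16 > Data/tier2 15 > Design/tier2 11 > Finance/tier2 10 > Ops/tier2 4.
Design tier1 at 24: fill all 10 ; 29 left.
Fill Data tier1 block (4 at 23) ; 25 left.
Finance/tier1 (17): +3 ; 22 left.
Ops tier1 at 16: fill all 8 ; 14 left.
Data/tier2 (15): +12 ; 2 left.
Design/tier2: +2 of 3 at 11; pool empty.
Total = 24×10 + 23×4 + 17×3 + 16×8 + 15×12 + 11×2 = 713.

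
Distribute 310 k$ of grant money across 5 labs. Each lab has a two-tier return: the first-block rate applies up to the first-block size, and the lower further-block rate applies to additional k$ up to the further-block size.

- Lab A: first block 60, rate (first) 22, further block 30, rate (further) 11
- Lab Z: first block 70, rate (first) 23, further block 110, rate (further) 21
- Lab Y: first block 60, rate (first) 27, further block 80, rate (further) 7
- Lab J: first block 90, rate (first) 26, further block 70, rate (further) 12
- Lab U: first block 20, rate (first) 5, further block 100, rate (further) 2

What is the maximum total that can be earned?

Rank every tier by rate: Lab Y/T1 27 > Lab J/T1 26 > Lab Z/T1 23 > Lab A/T1 22 > Lab Z/T2 21 > Lab J/T2 12 > Lab A/T2 11 > Lab Y/T2 7 > Lab U/T1 5 > Lab U/T2 2.
Fill Lab Y T1 block (60 at 27) — 250 left.
Lab J/T1 (26): +90 — 160 left.
Lab Z/T1 (23): +70 — 90 left.
Lab A/T1 (22): +60 — 30 left.
30 remain; put them into Lab Z T2 at 21.
Total = 27×60 + 26×90 + 23×70 + 22×60 + 21×30 = 7520.

7520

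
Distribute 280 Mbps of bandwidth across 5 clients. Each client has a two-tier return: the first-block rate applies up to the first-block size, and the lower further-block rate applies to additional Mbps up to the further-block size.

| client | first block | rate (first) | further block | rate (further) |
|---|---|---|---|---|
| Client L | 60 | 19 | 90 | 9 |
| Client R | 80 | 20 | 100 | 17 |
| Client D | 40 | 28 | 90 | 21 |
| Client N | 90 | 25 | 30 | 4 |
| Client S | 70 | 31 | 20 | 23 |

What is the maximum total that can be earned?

Rank every tier by rate: Client S/T1 31 > Client D/T1 28 > Client N/T1 25 > Client S/T2 23 > Client D/T2 21 > Client R/T1 20 > Client L/T1 19 > Client R/T2 17 > Client L/T2 9 > Client N/T2 4.
Fill Client S T1 block (70 at 31) → 210 left.
Client D T1 at 28: fill all 40 → 170 left.
Fill Client N T1 block (90 at 25) → 80 left.
Client S T2 at 23: fill all 20 → 60 left.
Client D T2 at 21: only 60 left, fill 60.
Total = 31×70 + 28×40 + 25×90 + 23×20 + 21×60 = 7260.

7260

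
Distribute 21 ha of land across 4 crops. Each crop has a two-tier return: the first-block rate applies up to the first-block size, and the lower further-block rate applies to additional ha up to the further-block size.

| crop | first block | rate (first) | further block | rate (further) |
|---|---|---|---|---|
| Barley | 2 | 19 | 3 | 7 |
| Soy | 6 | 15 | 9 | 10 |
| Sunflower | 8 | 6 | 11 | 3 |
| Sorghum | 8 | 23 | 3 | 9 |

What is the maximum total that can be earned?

362

Treat each block as its own option and order by rate: Sorghum/first 23 > Barley/first 19 > Soy/first 15 > Soy/second 10 > Sorghum/second 9 > Barley/second 7 > Sunflower/first 6 > Sunflower/second 3.
Sorghum first at 23: fill all 8 ; 13 left.
Barley/first (19): +2 ; 11 left.
Soy first at 15: fill all 6 ; 5 left.
Soy second at 10: only 5 left, fill 5.
Total = 23×8 + 19×2 + 15×6 + 10×5 = 362.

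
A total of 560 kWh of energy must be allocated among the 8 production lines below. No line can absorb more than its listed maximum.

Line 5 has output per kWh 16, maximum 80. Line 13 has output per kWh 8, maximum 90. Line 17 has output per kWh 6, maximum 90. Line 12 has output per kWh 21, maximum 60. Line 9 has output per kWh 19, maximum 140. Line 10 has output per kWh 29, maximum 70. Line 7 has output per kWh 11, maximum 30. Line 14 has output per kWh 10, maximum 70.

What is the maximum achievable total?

Order the production lines by output per kWh: Line 10 29 > Line 12 21 > Line 9 19 > Line 5 16 > Line 7 11 > Line 14 10 > Line 13 8 > Line 17 6.
Line 10: +70 to 70 (cap) ; 490 left.
Line 12 takes 60 to reach its cap of 60 ; 430 left.
Line 9 takes 140 to reach its cap of 140 ; 290 left.
Give Line 5 80 to hit its cap of 80 ; 210 left.
Line 7 takes 30 to reach its cap of 30 ; 180 left.
Line 14: +70 to 70 (cap) ; 110 left.
Line 13: +90 to 90 (cap) ; 20 left.
Line 17: +20 (room for 90) → 20. Pool exhausted.
Total = 16×80 + 8×90 + 6×20 + 21×60 + 19×140 + 29×70 + 11×30 + 10×70 = 9100.

9100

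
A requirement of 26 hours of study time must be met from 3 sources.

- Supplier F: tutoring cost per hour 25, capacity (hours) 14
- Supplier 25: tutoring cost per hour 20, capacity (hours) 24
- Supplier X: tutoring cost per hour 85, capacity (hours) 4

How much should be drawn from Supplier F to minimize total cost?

Cheapest first:
Supplier 25 at 20: take all 24 hours ; 2 still needed.
Supplier F at 25: take 2 of its 14 ; requirement met.
Supplier X: unused.

2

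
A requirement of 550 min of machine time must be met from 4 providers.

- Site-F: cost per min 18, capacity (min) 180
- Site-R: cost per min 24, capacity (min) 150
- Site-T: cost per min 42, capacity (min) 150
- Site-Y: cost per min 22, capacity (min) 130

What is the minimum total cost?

Use providers in increasing cost order.
Take 180 from Site-F at 18 → need 370 more.
Site-Y (22): use full 130 → 240 min to go.
Take 150 from Site-R at 24 → need 90 more.
Take 90 from Site-T at 42 to finish.
Cost = 180×18 + 130×22 + 150×24 + 90×42 = 13480.

13480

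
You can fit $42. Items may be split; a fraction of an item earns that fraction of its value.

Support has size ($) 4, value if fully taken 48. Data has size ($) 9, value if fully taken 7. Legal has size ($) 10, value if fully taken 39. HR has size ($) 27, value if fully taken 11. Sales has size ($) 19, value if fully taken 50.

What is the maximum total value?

144

Best value per unit of size first: Support 48/4≈12, Legal 39/10≈3.9, Sales 50/19≈2.63, Data 7/9≈0.778, HR 11/27≈0.407.
All 4 $ of Support fit (value 48) → 38 remain.
Legal: take in full, 10 $ for value 39 → 28 left.
All 19 $ of Sales fit (value 50) → 9 remain.
Data: take in full, 9 $ for value 7 → 0 left.
Total value = 144.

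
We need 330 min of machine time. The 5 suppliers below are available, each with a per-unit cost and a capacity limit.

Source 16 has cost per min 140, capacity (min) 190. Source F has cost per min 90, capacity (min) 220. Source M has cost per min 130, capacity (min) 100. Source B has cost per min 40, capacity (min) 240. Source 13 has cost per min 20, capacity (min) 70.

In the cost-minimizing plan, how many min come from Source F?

20

Cheapest first:
Take 70 from Source 13 at 20 → need 260 more.
Source B at 40: take all 240 min → 20 still needed.
Take 20 from Source F at 90 to finish.
Source M, Source 16: unused.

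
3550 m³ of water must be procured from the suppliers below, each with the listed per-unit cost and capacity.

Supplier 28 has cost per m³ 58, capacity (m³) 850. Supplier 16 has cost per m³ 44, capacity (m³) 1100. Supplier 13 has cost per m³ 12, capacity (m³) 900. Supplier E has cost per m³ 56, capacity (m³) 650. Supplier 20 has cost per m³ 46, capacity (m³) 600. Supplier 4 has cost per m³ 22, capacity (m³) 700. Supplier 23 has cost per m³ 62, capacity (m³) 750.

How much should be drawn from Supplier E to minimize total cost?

250

Use suppliers in increasing cost order.
Take 900 from Supplier 13 at 12 ; need 2650 more.
Take 700 from Supplier 4 at 22 ; need 1950 more.
Take 1100 from Supplier 16 at 44 ; need 850 more.
Supplier 20 at 46: take all 600 m³ ; 250 still needed.
Supplier E at 56: take 250 of its 650 ; requirement met.
Supplier 28, Supplier 23: unused.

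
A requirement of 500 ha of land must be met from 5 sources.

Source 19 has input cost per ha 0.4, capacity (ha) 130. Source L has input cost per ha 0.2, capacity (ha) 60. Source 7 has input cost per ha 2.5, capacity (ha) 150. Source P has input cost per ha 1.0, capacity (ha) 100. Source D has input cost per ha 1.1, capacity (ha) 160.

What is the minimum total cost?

465

Cheapest first:
Source L at 0.2: take all 60 ha ; 440 still needed.
Source 19 at 0.4: take all 130 ha ; 310 still needed.
Source P at 1.0: take all 100 ha ; 210 still needed.
Source D at 1.1: take all 160 ha ; 50 still needed.
Take 50 from Source 7 at 2.5 to finish.
Cost = 60×0.2 + 130×0.4 + 100×1.0 + 160×1.1 + 50×2.5 = 465.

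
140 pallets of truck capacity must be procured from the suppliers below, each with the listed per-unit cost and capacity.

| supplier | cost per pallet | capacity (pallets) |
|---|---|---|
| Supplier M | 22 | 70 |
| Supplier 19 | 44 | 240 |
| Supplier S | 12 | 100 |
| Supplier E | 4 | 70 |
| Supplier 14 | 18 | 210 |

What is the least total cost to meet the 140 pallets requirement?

1120

Cheapest first:
Supplier E (4): use full 70 → 70 pallets to go.
Supplier S at 12: take 70 of its 100 → requirement met.
Supplier 14, Supplier M, Supplier 19: unused.
Cost = 70×4 + 70×12 = 1120.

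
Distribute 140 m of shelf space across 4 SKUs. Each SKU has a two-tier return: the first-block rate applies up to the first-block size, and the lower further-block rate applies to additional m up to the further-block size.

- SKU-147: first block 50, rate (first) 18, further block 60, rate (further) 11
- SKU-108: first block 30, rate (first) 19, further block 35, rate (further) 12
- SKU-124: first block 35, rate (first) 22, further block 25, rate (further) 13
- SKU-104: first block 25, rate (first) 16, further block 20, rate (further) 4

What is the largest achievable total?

Rank every tier by rate: SKU-124/tier1 22 > SKU-108/tier1 19 > SKU-147/tier1 18 > SKU-104/tier1 16 > SKU-124/tier2 13 > SKU-108/tier2 12 > SKU-147/tier2 11 > SKU-104/tier2 4.
Fill SKU-124 tier1 block (35 at 22) ; 105 left.
SKU-108/tier1 (19): +30 ; 75 left.
SKU-147 tier1 at 18: fill all 50 ; 25 left.
Fill SKU-104 tier1 block (25 at 16) ; 0 left.
Total = 22×35 + 19×30 + 18×50 + 16×25 = 2640.

2640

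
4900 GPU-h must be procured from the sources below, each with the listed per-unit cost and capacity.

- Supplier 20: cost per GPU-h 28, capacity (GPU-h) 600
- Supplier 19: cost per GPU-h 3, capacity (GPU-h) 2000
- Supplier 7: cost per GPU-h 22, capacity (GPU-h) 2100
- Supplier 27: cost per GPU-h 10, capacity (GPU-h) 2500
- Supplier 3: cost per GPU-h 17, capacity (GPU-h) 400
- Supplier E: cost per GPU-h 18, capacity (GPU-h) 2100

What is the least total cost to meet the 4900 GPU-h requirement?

37800

Use sources in increasing cost order.
Supplier 19 at 3: take all 2000 GPU-h ; 2900 still needed.
Supplier 27 at 10: take all 2500 GPU-h ; 400 still needed.
Supplier 3 (17): use full 400 ; 0 GPU-h to go.
Supplier E, Supplier 7, Supplier 20: unused.
Cost = 2000×3 + 2500×10 + 400×17 = 37800.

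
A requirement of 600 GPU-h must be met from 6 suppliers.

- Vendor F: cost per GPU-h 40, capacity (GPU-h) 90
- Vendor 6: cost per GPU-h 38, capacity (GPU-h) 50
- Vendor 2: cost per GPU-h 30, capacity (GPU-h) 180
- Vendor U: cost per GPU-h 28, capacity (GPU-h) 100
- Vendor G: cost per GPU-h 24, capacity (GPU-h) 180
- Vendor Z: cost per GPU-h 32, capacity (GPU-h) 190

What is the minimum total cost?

Use suppliers in increasing cost order.
Vendor G (24): use full 180 → 420 GPU-h to go.
Vendor U (28): use full 100 → 320 GPU-h to go.
Vendor 2 (30): use full 180 → 140 GPU-h to go.
Vendor Z at 32: take 140 of its 190 → requirement met.
Vendor 6, Vendor F: unused.
Cost = 180×24 + 100×28 + 180×30 + 140×32 = 17000.

17000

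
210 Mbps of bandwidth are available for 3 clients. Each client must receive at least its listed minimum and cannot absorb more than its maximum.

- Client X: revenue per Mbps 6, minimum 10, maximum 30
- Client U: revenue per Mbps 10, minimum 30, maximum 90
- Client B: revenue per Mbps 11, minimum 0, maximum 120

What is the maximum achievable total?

2180

Meeting every minimum uses 10+30+0 = 40 Mbps, leaving 170.
Order the clients by revenue per Mbps: Client B 11 > Client U 10 > Client X 6.
Client B: +120 to 120 (cap) → 50 left.
Client U: +50 (room for 60) → 80. Pool exhausted.
Total = 6×10 + 10×80 + 11×120 = 2180.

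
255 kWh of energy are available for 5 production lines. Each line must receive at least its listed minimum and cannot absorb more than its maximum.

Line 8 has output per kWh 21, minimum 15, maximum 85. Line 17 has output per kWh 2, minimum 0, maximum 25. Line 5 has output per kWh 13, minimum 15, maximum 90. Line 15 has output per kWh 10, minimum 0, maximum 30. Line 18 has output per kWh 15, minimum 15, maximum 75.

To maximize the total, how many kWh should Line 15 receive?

5

Meeting every minimum uses 15+0+15+0+15 = 45 kWh, leaving 210.
Highest output per kWh first: Line 8 21 > Line 18 15 > Line 5 13 > Line 15 10 > Line 17 2.
Line 8: +70 to 85 (cap) → 140 left.
Give Line 18 60 more to hit its cap of 75 → 80 left.
Give Line 5 75 more to hit its cap of 90 → 5 left.
Line 15 has room for 30 more but only 5 remain, so it gets 5.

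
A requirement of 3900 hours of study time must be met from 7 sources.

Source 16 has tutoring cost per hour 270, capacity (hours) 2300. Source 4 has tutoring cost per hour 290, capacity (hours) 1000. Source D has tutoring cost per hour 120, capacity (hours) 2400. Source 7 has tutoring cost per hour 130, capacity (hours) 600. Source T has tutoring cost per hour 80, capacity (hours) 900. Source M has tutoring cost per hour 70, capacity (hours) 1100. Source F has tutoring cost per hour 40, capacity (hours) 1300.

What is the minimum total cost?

Cheapest first:
Take 1300 from Source F at 40 → need 2600 more.
Source M at 70: take all 1100 hours → 1500 still needed.
Source T at 80: take all 900 hours → 600 still needed.
Source D at 120: take 600 of its 2400 → requirement met.
Source 7, Source 16, Source 4: unused.
Cost = 1300×40 + 1100×70 + 900×80 + 600×120 = 273000.

273000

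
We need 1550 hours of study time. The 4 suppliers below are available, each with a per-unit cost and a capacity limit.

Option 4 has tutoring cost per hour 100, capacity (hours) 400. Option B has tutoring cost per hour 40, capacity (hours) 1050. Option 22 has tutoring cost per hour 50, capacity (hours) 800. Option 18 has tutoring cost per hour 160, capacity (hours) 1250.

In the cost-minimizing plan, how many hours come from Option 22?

Use suppliers in increasing cost order.
Option B at 40: take all 1050 hours — 500 still needed.
Option 22 (50): take the remaining 500 — done.
Option 4, Option 18: unused.

500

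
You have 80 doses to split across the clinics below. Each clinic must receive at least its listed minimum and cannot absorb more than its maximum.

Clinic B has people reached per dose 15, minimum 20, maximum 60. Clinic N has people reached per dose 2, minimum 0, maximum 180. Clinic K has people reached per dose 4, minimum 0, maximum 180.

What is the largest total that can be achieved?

980

Meeting every minimum uses 20+0+0 = 20 doses, leaving 60.
Highest people reached per dose first: Clinic B 15 > Clinic K 4 > Clinic N 2.
Give Clinic B 40 more to hit its cap of 60 — 20 left.
Clinic K: +20 (room for 180) → 20. Pool exhausted.
Total = 15×60 + 4×20 = 980.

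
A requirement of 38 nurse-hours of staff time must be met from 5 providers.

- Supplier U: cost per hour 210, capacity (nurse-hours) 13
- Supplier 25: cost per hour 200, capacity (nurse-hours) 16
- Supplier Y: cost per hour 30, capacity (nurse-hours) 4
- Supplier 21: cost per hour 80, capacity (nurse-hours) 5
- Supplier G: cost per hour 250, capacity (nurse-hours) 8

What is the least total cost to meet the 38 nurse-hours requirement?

6450

Fill from the cheapest provider first.
Supplier Y (30): use full 4 → 34 nurse-hours to go.
Supplier 21 at 80: take all 5 nurse-hours → 29 still needed.
Supplier 25 at 200: take all 16 nurse-hours → 13 still needed.
Supplier U at 210: take all 13 nurse-hours → 0 still needed.
Supplier G: unused.
Cost = 4×30 + 5×80 + 16×200 + 13×210 = 6450.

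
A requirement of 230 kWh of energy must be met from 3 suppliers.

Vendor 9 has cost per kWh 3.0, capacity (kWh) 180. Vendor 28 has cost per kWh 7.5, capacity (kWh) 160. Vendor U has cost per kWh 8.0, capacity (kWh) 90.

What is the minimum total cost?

915

Fill from the cheapest supplier first.
Take 180 from Vendor 9 at 3.0 ; need 50 more.
Vendor 28 at 7.5: take 50 of its 160 ; requirement met.
Vendor U: unused.
Cost = 180×3.0 + 50×7.5 = 915.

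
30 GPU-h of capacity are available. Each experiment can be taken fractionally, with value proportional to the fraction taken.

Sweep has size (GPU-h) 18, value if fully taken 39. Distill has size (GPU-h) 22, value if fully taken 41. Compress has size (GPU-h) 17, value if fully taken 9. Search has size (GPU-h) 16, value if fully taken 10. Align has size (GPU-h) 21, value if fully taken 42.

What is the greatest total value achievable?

63

Best value per unit of size first: Sweep 39/18≈2.17, Align 42/21≈2, Distill 41/22≈1.86, Search 10/16≈0.625, Compress 9/17≈0.529.
Sweep: take in full, 18 GPU-h for value 39 — 12 left.
Only 12 GPU-h remain; take 12/21 of Align for value 42×12/21 = 24.
Total value = 63.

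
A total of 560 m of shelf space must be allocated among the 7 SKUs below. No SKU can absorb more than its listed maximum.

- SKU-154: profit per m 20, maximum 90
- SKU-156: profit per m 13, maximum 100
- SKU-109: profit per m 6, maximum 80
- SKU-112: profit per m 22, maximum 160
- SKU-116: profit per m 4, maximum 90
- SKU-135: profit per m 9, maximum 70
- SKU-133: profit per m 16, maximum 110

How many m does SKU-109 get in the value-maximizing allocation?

Order the SKUs by profit per m: SKU-112 22 > SKU-154 20 > SKU-133 16 > SKU-156 13 > SKU-135 9 > SKU-109 6 > SKU-116 4.
SKU-112 takes 160 to reach its cap of 160 ; 400 left.
Give SKU-154 90 to hit its cap of 90 ; 310 left.
Give SKU-133 110 to hit its cap of 110 ; 200 left.
Give SKU-156 100 to hit its cap of 100 ; 100 left.
SKU-135: +70 to 70 (cap) ; 30 left.
Only 30 left; SKU-109 takes them to reach 30.

30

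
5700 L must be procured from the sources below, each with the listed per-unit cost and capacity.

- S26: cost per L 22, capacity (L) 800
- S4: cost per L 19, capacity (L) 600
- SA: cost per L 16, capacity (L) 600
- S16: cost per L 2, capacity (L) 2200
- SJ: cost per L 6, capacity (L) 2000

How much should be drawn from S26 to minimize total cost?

Use sources in increasing cost order.
Take 2200 from S16 at 2 → need 3500 more.
SJ at 6: take all 2000 L → 1500 still needed.
Take 600 from SA at 16 → need 900 more.
S4 (19): use full 600 → 300 L to go.
S26 at 22: take 300 of its 800 → requirement met.

300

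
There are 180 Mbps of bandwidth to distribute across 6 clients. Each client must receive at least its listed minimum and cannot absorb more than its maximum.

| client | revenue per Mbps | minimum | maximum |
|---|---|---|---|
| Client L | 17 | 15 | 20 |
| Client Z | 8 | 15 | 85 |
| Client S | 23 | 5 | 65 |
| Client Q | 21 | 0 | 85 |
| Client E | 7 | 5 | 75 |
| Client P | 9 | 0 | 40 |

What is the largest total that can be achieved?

Meeting every minimum uses 15+15+5+0+5+0 = 40 Mbps, leaving 140.
Order the clients by revenue per Mbps: Client S 23 > Client Q 21 > Client L 17 > Client P 9 > Client Z 8 > Client E 7.
Give Client S 60 more to hit its cap of 65 ; 80 left.
Client Q: +80 (room for 85) → 80. Pool exhausted.
Total = 17×15 + 8×15 + 23×65 + 21×80 + 7×5 = 3585.

3585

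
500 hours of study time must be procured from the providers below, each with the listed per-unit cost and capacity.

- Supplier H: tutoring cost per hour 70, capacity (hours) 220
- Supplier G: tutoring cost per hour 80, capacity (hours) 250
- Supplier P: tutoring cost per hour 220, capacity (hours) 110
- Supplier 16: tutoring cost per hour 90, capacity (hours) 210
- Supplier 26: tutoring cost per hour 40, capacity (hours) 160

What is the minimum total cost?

Use providers in increasing cost order.
Take 160 from Supplier 26 at 40 → need 340 more.
Supplier H (70): use full 220 → 120 hours to go.
Take 120 from Supplier G at 80 to finish.
Supplier 16, Supplier P: unused.
Cost = 160×40 + 220×70 + 120×80 = 31400.

31400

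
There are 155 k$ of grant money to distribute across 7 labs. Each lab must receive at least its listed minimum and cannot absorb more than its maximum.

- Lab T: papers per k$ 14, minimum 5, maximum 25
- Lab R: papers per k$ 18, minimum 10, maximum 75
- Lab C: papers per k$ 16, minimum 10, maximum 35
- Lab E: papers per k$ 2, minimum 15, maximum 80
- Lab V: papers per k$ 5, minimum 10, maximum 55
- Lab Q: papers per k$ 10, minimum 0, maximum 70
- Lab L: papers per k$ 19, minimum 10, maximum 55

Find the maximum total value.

Meeting every minimum uses 5+10+10+15+10+0+10 = 60 k$, leaving 95.
Rank by papers per k$: Lab L 19 > Lab R 18 > Lab C 16 > Lab T 14 > Lab Q 10 > Lab V 5 > Lab E 2.
Lab L: +45 to 55 (cap) ; 50 left.
Only 50 left; Lab R takes them to reach 60.
Total = 14×5 + 18×60 + 16×10 + 2×15 + 5×10 + 19×55 = 2435.

2435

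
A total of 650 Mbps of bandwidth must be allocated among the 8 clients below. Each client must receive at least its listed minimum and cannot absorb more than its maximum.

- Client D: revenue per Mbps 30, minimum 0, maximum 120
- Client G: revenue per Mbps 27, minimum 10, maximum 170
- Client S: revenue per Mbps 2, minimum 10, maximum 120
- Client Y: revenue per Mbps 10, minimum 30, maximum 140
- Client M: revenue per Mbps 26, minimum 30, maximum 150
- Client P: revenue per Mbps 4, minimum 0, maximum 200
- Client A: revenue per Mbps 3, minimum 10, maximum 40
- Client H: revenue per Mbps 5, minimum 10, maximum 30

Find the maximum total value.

13770

Meeting every minimum uses 0+10+10+30+30+0+10+10 = 100 Mbps, leaving 550.
Rank by revenue per Mbps: Client D 30 > Client G 27 > Client M 26 > Client Y 10 > Client H 5 > Client P 4 > Client A 3 > Client S 2.
Client D: +120 to 120 (cap) ; 430 left.
Client G takes 160 more to reach its cap of 170 ; 270 left.
Client M takes 120 more to reach its cap of 150 ; 150 left.
Give Client Y 110 more to hit its cap of 140 ; 40 left.
Client H: +20 to 30 (cap) ; 20 left.
Client P has room for 200 more but only 20 remain, so it gets 20.
Total = 30×120 + 27×170 + 2×10 + 10×140 + 26×150 + 4×20 + 3×10 + 5×30 = 13770.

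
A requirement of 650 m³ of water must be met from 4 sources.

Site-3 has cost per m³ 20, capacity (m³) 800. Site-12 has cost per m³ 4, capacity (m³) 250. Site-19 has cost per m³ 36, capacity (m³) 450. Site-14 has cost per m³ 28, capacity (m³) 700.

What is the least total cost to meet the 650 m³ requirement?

9000

Fill from the cheapest source first.
Take 250 from Site-12 at 4 → need 400 more.
Site-3 at 20: take 400 of its 800 → requirement met.
Site-14, Site-19: unused.
Cost = 250×4 + 400×20 = 9000.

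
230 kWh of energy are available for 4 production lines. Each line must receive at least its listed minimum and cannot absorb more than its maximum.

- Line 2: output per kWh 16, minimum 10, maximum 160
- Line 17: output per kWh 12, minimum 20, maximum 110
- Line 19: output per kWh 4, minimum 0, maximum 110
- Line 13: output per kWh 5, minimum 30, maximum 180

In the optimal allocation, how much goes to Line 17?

Meeting every minimum uses 10+20+0+30 = 60 kWh, leaving 170.
Rank by output per kWh: Line 2 16 > Line 17 12 > Line 13 5 > Line 19 4.
Line 2 takes 150 more to reach its cap of 160 → 20 left.
Only 20 left; Line 17 takes them to reach 40.

40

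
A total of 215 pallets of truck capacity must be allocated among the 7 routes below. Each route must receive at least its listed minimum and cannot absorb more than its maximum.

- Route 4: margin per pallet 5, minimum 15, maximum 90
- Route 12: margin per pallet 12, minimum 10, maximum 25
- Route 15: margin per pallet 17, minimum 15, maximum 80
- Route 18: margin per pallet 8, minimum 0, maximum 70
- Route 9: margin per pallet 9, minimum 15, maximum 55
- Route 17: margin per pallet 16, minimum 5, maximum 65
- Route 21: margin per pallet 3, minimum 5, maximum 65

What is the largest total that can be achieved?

3015

Meeting every minimum uses 15+10+15+0+15+5+5 = 65 pallets, leaving 150.
Rank by margin per pallet: Route 15 17 > Route 17 16 > Route 12 12 > Route 9 9 > Route 18 8 > Route 4 5 > Route 21 3.
Route 15 takes 65 more to reach its cap of 80 ; 85 left.
Route 17 takes 60 more to reach its cap of 65 ; 25 left.
Route 12: +15 to 25 (cap) ; 10 left.
Route 9 has room for 40 more but only 10 remain, so it gets 25.
Total = 5×15 + 12×25 + 17×80 + 9×25 + 16×65 + 3×5 = 3015.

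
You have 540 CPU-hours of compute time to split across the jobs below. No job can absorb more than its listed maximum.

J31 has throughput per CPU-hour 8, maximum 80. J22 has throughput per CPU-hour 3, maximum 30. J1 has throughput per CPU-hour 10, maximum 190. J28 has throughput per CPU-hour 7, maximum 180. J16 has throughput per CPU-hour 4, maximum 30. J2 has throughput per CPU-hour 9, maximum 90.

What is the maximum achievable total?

4610

Order the jobs by throughput per CPU-hour: J1 10 > J2 9 > J31 8 > J28 7 > J16 4 > J22 3.
Give J1 190 to hit its cap of 190 ; 350 left.
J2 takes 90 to reach its cap of 90 ; 260 left.
J31 takes 80 to reach its cap of 80 ; 180 left.
J28: +180 to 180 (cap) ; 0 left.
Total = 8×80 + 10×190 + 7×180 + 9×90 = 4610.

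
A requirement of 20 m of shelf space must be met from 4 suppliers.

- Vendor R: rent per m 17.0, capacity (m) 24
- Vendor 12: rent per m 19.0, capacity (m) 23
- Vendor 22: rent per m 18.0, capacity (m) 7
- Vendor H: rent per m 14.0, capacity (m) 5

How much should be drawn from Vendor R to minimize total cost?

Cheapest first:
Vendor H at 14.0: take all 5 m ; 15 still needed.
Vendor R (17.0): take the remaining 15 ; done.
Vendor 22, Vendor 12: unused.

15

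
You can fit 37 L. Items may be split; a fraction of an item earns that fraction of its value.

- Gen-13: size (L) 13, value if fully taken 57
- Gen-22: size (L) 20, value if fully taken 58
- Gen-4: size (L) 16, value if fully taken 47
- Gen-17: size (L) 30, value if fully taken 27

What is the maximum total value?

127.2

Rank by value-to-size ratio: Gen-13 57/13≈4.38, Gen-4 47/16≈2.94, Gen-22 58/20≈2.9, Gen-17 27/30≈0.9.
All 13 L of Gen-13 fit (value 57) — 24 remain.
Take all of Gen-4 (16 L, value 47) — 8 L left.
Only 8 L remain; take 8/20 of Gen-22 for value 58×8/20 = 23.2.
Total value = 127.2.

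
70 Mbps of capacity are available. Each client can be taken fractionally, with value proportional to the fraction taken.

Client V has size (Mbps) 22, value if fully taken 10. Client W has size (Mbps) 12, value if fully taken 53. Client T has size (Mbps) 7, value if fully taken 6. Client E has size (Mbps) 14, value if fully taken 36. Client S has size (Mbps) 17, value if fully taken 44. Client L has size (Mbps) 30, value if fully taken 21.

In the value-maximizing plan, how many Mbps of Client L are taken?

20

Best value per unit of size first: Client W 53/12≈4.42, Client S 44/17≈2.59, Client E 36/14≈2.57, Client T 6/7≈0.857, Client L 21/30≈0.7, Client V 10/22≈0.455.
Client W: take in full, 12 Mbps for value 53 → 58 left.
Client S: take in full, 17 Mbps for value 44 → 41 left.
Client E: take in full, 14 Mbps for value 36 → 27 left.
Client T: take in full, 7 Mbps for value 6 → 20 left.
20 Mbps left: a 20/30 share of Client L gives 21×20/30 = 14.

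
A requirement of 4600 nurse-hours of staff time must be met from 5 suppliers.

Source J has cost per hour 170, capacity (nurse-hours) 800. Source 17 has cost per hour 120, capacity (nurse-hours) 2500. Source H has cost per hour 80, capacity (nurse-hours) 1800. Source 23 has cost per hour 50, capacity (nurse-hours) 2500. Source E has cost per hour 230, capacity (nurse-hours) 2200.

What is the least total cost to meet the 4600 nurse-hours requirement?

Fill from the cheapest supplier first.
Source 23 (50): use full 2500 — 2100 nurse-hours to go.
Take 1800 from Source H at 80 — need 300 more.
Take 300 from Source 17 at 120 to finish.
Source J, Source E: unused.
Cost = 2500×50 + 1800×80 + 300×120 = 305000.

305000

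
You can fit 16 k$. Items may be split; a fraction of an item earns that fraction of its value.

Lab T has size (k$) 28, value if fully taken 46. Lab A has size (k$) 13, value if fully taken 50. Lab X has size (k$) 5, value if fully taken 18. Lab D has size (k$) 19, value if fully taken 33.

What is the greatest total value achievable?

60.8

Sort by value density: Lab A 50/13≈3.85, Lab X 18/5≈3.6, Lab D 33/19≈1.74, Lab T 46/28≈1.64.
All 13 k$ of Lab A fit (value 50) — 3 remain.
Fill the last 3 k$ with part of Lab X: 3/5 of it earns 10.8.
Total value = 60.8.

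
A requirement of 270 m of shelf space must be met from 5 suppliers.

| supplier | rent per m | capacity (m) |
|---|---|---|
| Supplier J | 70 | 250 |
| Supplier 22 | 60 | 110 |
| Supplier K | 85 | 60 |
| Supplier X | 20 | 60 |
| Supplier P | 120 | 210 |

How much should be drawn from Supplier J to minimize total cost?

Cheapest first:
Take 60 from Supplier X at 20 ; need 210 more.
Supplier 22 (60): use full 110 ; 100 m to go.
Supplier J at 70: take 100 of its 250 ; requirement met.
Supplier K, Supplier P: unused.

100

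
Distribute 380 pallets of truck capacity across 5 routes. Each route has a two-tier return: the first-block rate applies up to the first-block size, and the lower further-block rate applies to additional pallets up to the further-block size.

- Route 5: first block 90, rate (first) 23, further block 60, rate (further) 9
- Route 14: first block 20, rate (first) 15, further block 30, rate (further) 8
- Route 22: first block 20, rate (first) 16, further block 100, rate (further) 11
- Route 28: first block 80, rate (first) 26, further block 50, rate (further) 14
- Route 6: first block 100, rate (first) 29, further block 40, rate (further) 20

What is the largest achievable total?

Order all 10 blocks by rate: Route 6/tier1 29 > Route 28/tier1 26 > Route 5/tier1 23 > Route 6/tier2 20 > Route 22/tier1 16 > Route 14/tier1 15 > Route 28/tier2 14 > Route 22/tier2 11 > Route 5/tier2 9 > Route 14/tier2 8.
Route 6 tier1 at 29: fill all 100 → 280 left.
Route 28/tier1 (26): +80 → 200 left.
Route 5 tier1 at 23: fill all 90 → 110 left.
Route 6/tier2 (20): +40 → 70 left.
Route 22/tier1 (16): +20 → 50 left.
Fill Route 14 tier1 block (20 at 15) → 30 left.
30 remain; put them into Route 28 tier2 at 14.
Total = 29×100 + 26×80 + 23×90 + 20×40 + 16×20 + 15×20 + 14×30 = 8890.

8890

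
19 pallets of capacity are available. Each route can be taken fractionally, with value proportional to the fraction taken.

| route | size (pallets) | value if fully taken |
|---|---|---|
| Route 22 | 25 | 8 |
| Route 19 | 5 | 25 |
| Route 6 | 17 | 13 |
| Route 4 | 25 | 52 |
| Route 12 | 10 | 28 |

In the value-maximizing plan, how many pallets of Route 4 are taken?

Rank by value-to-size ratio: Route 19 25/5≈5, Route 12 28/10≈2.8, Route 4 52/25≈2.08, Route 6 13/17≈0.765, Route 22 8/25≈0.32.
All 5 pallets of Route 19 fit (value 25) → 14 remain.
Take all of Route 12 (10 pallets, value 28) → 4 pallets left.
Only 4 pallets remain; take 4/25 of Route 4 for value 52×4/25 = 8.32.

4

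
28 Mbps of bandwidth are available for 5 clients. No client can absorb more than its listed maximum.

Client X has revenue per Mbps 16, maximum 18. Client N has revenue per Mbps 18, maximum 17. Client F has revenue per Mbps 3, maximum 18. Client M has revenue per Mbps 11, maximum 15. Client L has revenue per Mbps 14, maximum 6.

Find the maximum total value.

482

Order the clients by revenue per Mbps: Client N 18 > Client X 16 > Client L 14 > Client M 11 > Client F 3.
Client N: +17 to 17 (cap) → 11 left.
Client X: +11 (room for 18) → 11. Pool exhausted.
Total = 16×11 + 18×17 = 482.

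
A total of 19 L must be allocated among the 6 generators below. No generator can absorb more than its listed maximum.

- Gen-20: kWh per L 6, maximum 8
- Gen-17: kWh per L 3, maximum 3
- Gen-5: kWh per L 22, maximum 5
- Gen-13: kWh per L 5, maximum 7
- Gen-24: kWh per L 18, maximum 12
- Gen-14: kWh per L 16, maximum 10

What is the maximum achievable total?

Order the generators by kWh per L: Gen-5 22 > Gen-24 18 > Gen-14 16 > Gen-20 6 > Gen-13 5 > Gen-17 3.
Give Gen-5 5 to hit its cap of 5 → 14 left.
Gen-24: +12 to 12 (cap) → 2 left.
Gen-14: +2 (room for 10) → 2. Pool exhausted.
Total = 22×5 + 18×12 + 16×2 = 358.

358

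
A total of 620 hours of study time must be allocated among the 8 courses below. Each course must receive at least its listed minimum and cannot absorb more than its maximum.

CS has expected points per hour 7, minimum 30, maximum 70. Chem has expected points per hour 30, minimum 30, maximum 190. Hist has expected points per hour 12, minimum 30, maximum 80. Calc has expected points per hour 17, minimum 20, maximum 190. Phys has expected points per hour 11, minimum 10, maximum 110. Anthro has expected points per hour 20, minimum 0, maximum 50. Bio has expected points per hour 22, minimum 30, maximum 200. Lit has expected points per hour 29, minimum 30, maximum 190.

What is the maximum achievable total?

15530

Meeting every minimum uses 30+30+30+20+10+0+30+30 = 180 hours, leaving 440.
Order the courses by expected points per hour: Chem 30 > Lit 29 > Bio 22 > Anthro 20 > Calc 17 > Hist 12 > Phys 11 > CS 7.
Chem: +160 to 190 (cap) ; 280 left.
Lit takes 160 more to reach its cap of 190 ; 120 left.
Bio: +120 (room for 170) → 150. Pool exhausted.
Total = 7×30 + 30×190 + 12×30 + 17×20 + 11×10 + 22×150 + 29×190 = 15530.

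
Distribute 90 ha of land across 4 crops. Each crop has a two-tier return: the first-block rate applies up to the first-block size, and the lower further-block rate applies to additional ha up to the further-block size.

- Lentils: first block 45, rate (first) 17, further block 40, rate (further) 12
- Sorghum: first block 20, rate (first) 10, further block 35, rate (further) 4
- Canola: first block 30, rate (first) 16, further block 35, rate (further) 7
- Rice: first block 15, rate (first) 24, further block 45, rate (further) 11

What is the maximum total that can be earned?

1605

Treat each block as its own option and order by rate: Rice/first 24 > Lentils/first 17 > Canola/first 16 > Lentils/second 12 > Rice/second 11 > Sorghum/first 10 > Canola/second 7 > Sorghum/second 4.
Rice first at 24: fill all 15 — 75 left.
Lentils first at 17: fill all 45 — 30 left.
Canola first at 16: fill all 30 — 0 left.
Total = 24×15 + 17×45 + 16×30 = 1605.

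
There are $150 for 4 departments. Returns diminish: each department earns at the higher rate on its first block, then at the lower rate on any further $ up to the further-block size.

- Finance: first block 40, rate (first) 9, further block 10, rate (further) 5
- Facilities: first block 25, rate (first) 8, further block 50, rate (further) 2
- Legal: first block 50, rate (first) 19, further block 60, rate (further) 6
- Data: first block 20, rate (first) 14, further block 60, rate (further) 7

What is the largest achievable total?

Treat each block as its own option and order by rate: Legal/T1 19 > Data/T1 14 > Finance/T1 9 > Facilities/T1 8 > Data/T2 7 > Legal/T2 6 > Finance/T2 5 > Facilities/T2 2.
Legal/T1 (19): +50 ; 100 left.
Fill Data T1 block (20 at 14) ; 80 left.
Fill Finance T1 block (40 at 9) ; 40 left.
Facilities T1 at 8: fill all 25 ; 15 left.
Data/T2: +15 of 60 at 7; pool empty.
Total = 19×50 + 14×20 + 9×40 + 8×25 + 7×15 = 1895.

1895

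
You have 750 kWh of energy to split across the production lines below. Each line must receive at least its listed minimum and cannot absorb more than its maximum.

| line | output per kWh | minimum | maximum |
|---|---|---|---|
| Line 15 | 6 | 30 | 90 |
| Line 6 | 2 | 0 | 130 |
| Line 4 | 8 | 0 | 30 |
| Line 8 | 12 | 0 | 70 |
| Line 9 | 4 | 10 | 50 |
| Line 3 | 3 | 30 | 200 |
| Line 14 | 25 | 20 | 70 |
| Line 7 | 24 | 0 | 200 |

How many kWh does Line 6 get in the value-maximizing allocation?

40

Meeting every minimum uses 30+0+0+0+10+30+20+0 = 90 kWh, leaving 660.
Rank by output per kWh: Line 14 25 > Line 7 24 > Line 8 12 > Line 4 8 > Line 15 6 > Line 9 4 > Line 3 3 > Line 6 2.
Line 14: +50 to 70 (cap) ; 610 left.
Line 7: +200 to 200 (cap) ; 410 left.
Line 8: +70 to 70 (cap) ; 340 left.
Line 4: +30 to 30 (cap) ; 310 left.
Line 15: +60 to 90 (cap) ; 250 left.
Line 9: +40 to 50 (cap) ; 210 left.
Line 3 takes 170 more to reach its cap of 200 ; 40 left.
Only 40 left; Line 6 takes them to reach 40.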